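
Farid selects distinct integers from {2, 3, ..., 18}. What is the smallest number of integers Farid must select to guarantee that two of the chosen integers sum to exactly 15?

Group the elements by complementary pair {x, 15−x}: {2,13}, {3,12}, {4,11}, …, giving 6 two-element pairs and 5 integers whose partner 15−x falls outside [2,18].
Treating each of those 11 groups as a pigeonhole, one can pick one integer per group — 11 integers — with no two summing to 15.
The 12th integer lands in an occupied pair, forcing a sum of 15.

12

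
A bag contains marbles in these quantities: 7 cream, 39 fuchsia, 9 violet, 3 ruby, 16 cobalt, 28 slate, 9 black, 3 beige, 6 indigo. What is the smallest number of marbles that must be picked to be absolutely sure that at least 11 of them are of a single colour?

68

Put each drawn marble into a box by colour. The largest draw with every box below 11 takes min(count, 10) from each colour; colours with fewer than 10 contribute all they have.
Σ min(cᵢ, 10) = 7 + 10 + 9 + 3 + 10 + 10 + 9 + 3 + 6 = 67.
Draw number 67 + 1 = 68 must push one box to 11.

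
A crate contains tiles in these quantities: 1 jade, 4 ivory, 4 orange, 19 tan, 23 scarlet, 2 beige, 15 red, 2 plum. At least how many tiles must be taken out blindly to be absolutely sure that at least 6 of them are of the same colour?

An adversary could hand out at most 5 tiles per colour (5 colours run out sooner): 1 + 4 + 4 + 5 + 5 + 2 + 5 + 2 = 28 tiles and still no colour has 6.
One more tile lands in a colour already at 5, so 29 draws are enough and 28 are not.

29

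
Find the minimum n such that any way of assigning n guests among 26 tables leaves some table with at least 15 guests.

365

With 364 guests one could put exactly 14 in each of the 26 tables, and no table would reach 15.
One more guest must land in a table that already has 14, giving it 15.
So 26 × 14 + 1 = 365 guests are required.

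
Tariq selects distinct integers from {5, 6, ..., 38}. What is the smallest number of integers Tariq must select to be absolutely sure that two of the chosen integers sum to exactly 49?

Group the elements by complementary pair {x, 49−x}: {11,38}, {12,37}, {13,36}, …, giving 14 two-element pairs and 6 integers whose partner 49−x falls outside [5,38].
Treating each of those 20 groups as a pigeonhole, one can pick one integer per group — 20 integers — with no two summing to 49.
The 21st integer lands in an occupied pair, forcing a sum of 49.

21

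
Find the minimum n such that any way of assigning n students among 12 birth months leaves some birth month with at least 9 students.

97

With 96 students one could put exactly 8 in each of the 12 birth months, and no birth month would reach 9.
Pigeonhole: one more student must land in a birth month that already has 8, giving it 9.
So 12 × 8 + 1 = 97 students are required.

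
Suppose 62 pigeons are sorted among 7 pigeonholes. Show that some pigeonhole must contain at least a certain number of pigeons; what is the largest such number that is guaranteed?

9

The 7 pigeonholes are the holes and the 62 pigeons are the pigeons.
If every pigeonhole held at most 8 pigeons, the total would be at most 7 × 8 = 56, which is less than 62.
So some pigeonhole holds at least ⌈62/7⌉ = 9 pigeons.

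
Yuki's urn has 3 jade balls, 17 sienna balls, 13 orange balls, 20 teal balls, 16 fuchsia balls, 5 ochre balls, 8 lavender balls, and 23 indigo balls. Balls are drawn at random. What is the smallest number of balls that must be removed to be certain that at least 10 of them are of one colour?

An adversary could hand out at most 9 balls per colour (jade, ochre, lavender run out sooner): 3 + 9 + 9 + 9 + 9 + 5 + 8 + 9 = 61 balls and still no colour has 10.
One more ball lands in a colour already at 9, so 62 draws are enough and 61 are not.

62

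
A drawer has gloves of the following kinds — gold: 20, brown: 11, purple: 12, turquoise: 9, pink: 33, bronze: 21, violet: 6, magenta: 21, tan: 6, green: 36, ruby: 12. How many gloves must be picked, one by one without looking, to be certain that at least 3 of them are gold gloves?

170

In the worst case for collecting gold gloves, every non-gold glove comes out first.
There are 11 + 12 + 9 + 33 + 21 + 6 + 21 + 6 + 36 + 12 = 167 non-gold gloves altogether.
After those, each further glove must be gold, so 167 + 3 = 170 draws guarantee 3 gold gloves.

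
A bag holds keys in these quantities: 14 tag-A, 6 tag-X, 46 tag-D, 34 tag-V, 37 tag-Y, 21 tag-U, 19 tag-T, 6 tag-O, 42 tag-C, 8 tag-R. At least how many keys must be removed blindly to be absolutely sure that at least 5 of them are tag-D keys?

192

In the worst case for collecting tag-D keys, every non-tag-D key comes out first.
There are 14 + 6 + 34 + 37 + 21 + 19 + 6 + 42 + 8 = 187 non-tag-D keys altogether.
After those, each further key must be tag-D, so 187 + 5 = 192 draws guarantee 5 tag-D keys.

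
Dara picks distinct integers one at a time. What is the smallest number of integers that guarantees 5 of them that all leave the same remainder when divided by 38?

The 38 residue classes mod 38 are the pigeonholes.
With 152 integers one could put 4 in each residue class and have no class reach 5.
The 153rd integer pushes some class to 5, so 38·4 + 1 = 153.

153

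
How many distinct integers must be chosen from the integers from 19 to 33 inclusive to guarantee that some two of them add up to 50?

10

Two chosen integers sum to 50 exactly when both halves of some pair {x, 50−x} with 19 ≤ x ≤ 50−x ≤ 31 are chosen — 6 such pairs.
The remaining 3 elements (those with no distinct partner in range) can never complete a 50-sum, so the worst case takes all of them and one from each pair: 3 + 6 = 9.
Pigeonhole: the 10th integer has to be the second member of some pair, so 9 + 1 = 10.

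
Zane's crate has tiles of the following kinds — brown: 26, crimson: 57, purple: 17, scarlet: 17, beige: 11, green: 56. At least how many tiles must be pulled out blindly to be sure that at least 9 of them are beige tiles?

In the worst case for collecting beige tiles, every non-beige tile comes out first.
There are 26 + 57 + 17 + 17 + 56 = 173 non-beige tiles altogether.
After those, each further tile must be beige, so 173 + 9 = 182 draws guarantee 9 beige tiles.

182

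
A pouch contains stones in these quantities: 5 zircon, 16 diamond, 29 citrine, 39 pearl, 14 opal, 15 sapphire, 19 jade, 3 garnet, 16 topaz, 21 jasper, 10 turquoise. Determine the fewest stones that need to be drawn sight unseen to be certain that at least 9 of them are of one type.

81

An adversary could hand out at most 8 stones per type (zircon, garnet run out sooner): 5 + 8 + 8 + 8 + 8 + 8 + 8 + 3 + 8 + 8 + 8 = 80 stones and still no type has 9.
One more stone lands in a type already at 8, so 81 draws are enough and 80 are not.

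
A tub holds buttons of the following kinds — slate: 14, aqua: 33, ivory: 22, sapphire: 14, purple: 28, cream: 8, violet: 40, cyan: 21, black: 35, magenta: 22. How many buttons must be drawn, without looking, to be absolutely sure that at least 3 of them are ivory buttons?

In the worst case for collecting ivory buttons, every non-ivory button comes out first.
There are 14 + 33 + 14 + 28 + 8 + 40 + 21 + 35 + 22 = 215 non-ivory buttons altogether.
After those, each further button must be ivory, so 215 + 3 = 218 draws guarantee 3 ivory buttons.

218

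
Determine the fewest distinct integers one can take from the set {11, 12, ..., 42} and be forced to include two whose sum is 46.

Two chosen integers sum to 46 exactly when both halves of some pair {x, 46−x} with 11 ≤ x ≤ 46−x ≤ 35 are chosen — 12 such pairs.
The remaining 8 elements (those with no distinct partner in range) can never complete a 46-sum, so the worst case takes all of them and one from each pair: 8 + 12 = 20.
By pigeonhole, the 21st integer has to be the second member of some pair, so 20 + 1 = 21.

21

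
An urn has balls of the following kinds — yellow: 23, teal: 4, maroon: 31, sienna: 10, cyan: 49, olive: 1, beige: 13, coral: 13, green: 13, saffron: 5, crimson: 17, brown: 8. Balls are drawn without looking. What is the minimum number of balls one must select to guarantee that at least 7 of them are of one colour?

65

An adversary could hand out at most 6 balls per colour (teal, olive, saffron run out sooner): 6 + 4 + 6 + 6 + 6 + 1 + 6 + 6 + 6 + 5 + 6 + 6 = 64 balls and still no colour has 7.
By the pigeonhole principle, one more ball lands in a colour already at 6, so 65 draws are enough and 64 are not.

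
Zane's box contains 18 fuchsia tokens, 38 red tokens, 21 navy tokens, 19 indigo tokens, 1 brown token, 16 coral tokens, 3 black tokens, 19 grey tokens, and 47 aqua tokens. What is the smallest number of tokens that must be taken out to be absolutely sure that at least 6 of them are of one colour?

40

Put each drawn token into a box by colour. The largest draw with every box below 6 takes min(count, 5) from each colour; colours with fewer than 5 contribute all they have.
Σ min(cᵢ, 5) = 5 + 5 + 5 + 5 + 1 + 5 + 3 + 5 + 5 = 39.
Draw number 39 + 1 = 40 must push one box to 6.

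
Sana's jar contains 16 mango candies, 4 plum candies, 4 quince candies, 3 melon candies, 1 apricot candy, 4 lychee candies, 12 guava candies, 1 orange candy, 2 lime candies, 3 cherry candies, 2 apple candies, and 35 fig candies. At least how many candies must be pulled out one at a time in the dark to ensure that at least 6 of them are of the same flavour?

40

Pigeonhole: the 12 flavours are the holes; the candies drawn are the pigeons.
To avoid 6 of any one flavour, the worst case takes at most 5 of each flavour, or every candy of a flavour that has fewer than 5.
That gives 5 + 4 + 4 + 3 + 1 + 4 + 5 + 1 + 2 + 3 + 2 + 5 = 39 candies with no flavour reaching 6.
The next candy forces some flavour to 6, so 39 + 1 = 40.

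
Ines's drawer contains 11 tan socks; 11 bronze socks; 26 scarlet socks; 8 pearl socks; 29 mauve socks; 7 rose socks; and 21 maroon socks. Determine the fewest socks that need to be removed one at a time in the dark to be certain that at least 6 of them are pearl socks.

In the worst case for collecting pearl socks, every non-pearl sock comes out first.
There are 11 + 11 + 26 + 29 + 7 + 21 = 105 non-pearl socks altogether.
After those, each further sock must be pearl, so 105 + 6 = 111 draws guarantee 6 pearl socks.

111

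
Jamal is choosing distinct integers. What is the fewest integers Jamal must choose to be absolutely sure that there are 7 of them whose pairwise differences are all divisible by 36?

Integers whose pairwise differences are multiples of 36 are exactly those sharing a remainder mod 36. The 36 residue classes mod 36 are the pigeonholes.
With 216 integers one could put 6 in each residue class and have no class reach 7.
The 217th integer pushes some class to 7, so 36·6 + 1 = 217.

217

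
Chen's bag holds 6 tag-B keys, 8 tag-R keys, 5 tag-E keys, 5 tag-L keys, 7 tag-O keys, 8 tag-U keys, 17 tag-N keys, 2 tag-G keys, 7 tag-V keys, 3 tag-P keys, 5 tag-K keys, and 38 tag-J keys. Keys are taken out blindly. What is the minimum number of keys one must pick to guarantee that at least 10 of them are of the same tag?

75

By the pigeonhole principle, put each drawn key into a box by tag. The largest draw with every box below 10 takes min(count, 9) from each tag; tags with fewer than 9 contribute all they have.
Σ min(cᵢ, 9) = 6 + 8 + 5 + 5 + 7 + 8 + 9 + 2 + 7 + 3 + 5 + 9 = 74.
Draw number 74 + 1 = 75 must push one box to 10.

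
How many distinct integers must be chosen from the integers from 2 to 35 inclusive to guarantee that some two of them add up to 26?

24

Group the elements by complementary pair {x, 26−x}: {2,24}, {3,23}, {4,22}, …, giving 11 two-element pairs, the single value 13 (it cannot pair with itself since the integers are distinct), and 11 integers whose partner 26−x falls outside [2,35].
By the pigeonhole principle, treating each of those 23 groups as a pigeonhole, one can pick one integer per group — 23 integers — with no two summing to 26.
The 24th integer lands in an occupied pair, forcing a sum of 26.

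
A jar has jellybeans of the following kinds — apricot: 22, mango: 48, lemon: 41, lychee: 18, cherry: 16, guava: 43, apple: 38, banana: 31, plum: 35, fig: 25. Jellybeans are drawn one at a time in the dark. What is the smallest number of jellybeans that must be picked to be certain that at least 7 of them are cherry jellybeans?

308

In the worst case for collecting cherry jellybeans, every non-cherry jellybean comes out first.
There are 22 + 48 + 41 + 18 + 43 + 38 + 31 + 35 + 25 = 301 non-cherry jellybeans altogether.
After those, each further jellybean must be cherry, so 301 + 7 = 308 draws guarantee 7 cherry jellybeans.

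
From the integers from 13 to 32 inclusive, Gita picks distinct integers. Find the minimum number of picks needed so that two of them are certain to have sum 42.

Group the elements by complementary pair {x, 42−x}: {13,29}, {14,28}, {15,27}, …, giving 8 two-element pairs, the single value 21 (it cannot pair with itself since the integers are distinct), and 3 integers whose partner 42−x falls outside [13,32].
Treating each of those 12 groups as a pigeonhole, one can pick one integer per group — 12 integers — with no two summing to 42.
The 13th integer lands in an occupied pair, forcing a sum of 42.

13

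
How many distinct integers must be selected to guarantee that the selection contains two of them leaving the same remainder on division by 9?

By pigeonhole, the 9 residue classes mod 9 are the pigeonholes.
With 9 integers one could put 1 in each residue class and have no class reach 2.
The 10th integer pushes some class to 2, so 9·1 + 1 = 10.

10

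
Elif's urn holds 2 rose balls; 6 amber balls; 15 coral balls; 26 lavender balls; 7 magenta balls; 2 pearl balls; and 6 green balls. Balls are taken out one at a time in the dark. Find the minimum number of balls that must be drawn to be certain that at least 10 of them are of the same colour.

42

Put each drawn ball into a box by colour. The largest draw with every box below 10 takes min(count, 9) from each colour; colours with fewer than 9 contribute all they have.
Σ min(cᵢ, 9) = 2 + 6 + 9 + 9 + 7 + 2 + 6 = 41.
Draw number 41 + 1 = 42 must push one box to 10.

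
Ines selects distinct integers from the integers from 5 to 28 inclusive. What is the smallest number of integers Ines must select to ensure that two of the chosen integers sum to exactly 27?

16

A set avoiding the sum 27 can contain at most one of each pair {x, 27−x}, plus the 6 elements whose complement lies outside the range.
The integers 14, …, 28 (15 of them) are such a set: any two sum to at least 14+15 = 29 > 27.
By pigeonhole, any 16th integer completes one of the 9 pairs, so 16 choices force a sum of 27.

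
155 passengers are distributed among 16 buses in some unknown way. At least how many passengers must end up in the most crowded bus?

10

The 16 buses are the holes and the 155 passengers are the pigeons.
If every bus held at most 9 passengers, the total would be at most 16 × 9 = 144, which is less than 155.
So some bus holds at least ⌈155/16⌉ = 10 passengers.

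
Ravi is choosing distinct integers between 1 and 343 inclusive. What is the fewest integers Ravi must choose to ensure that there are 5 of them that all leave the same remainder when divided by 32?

129

The 32 residue classes mod 32 are the pigeonholes.
With 128 integers one could put 4 in each residue class and have no class reach 5.
The 129th integer pushes some class to 5, so 32·4 + 1 = 129.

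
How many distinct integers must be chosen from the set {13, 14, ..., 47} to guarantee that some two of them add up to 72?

Two chosen integers sum to 72 exactly when both halves of some pair {x, 72−x} with 25 ≤ x ≤ 72−x ≤ 47 are chosen — 11 such pairs.
The remaining 13 elements (those with no distinct partner in range) can never complete a 72-sum, so the worst case takes all of them and one from each pair: 13 + 11 = 24.
The 25th integer has to be the second member of some pair, so 24 + 1 = 25.

25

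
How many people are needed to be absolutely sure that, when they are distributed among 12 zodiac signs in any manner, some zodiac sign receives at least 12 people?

133

With 132 people one could put exactly 11 in each of the 12 zodiac signs, and no zodiac sign would reach 12.
Pigeonhole: one more person must land in a zodiac sign that already has 11, giving it 12.
So 12 × 11 + 1 = 133 people are required.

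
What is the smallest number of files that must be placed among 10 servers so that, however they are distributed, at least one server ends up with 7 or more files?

61

With 60 files one could put exactly 6 in each of the 10 servers, and no server would reach 7.
Pigeonhole: one more file must land in a server that already has 6, giving it 7.
So 10 × 6 + 1 = 61 files are required.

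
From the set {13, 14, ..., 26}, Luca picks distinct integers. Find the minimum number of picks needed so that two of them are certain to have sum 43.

10

Group the elements by complementary pair {x, 43−x}: {17,26}, {18,25}, {19,24}, …, giving 5 two-element pairs and 4 integers whose partner 43−x falls outside [13,26].
Pigeonhole: treating each of those 9 groups as a pigeonhole, one can pick one integer per group — 9 integers — with no two summing to 43.
The 10th integer lands in an occupied pair, forcing a sum of 43.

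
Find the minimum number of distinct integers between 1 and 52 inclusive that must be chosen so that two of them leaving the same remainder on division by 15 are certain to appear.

16

Pigeonhole: the 15 residue classes mod 15 are the pigeonholes.
With 15 integers one could put 1 in each residue class and have no class reach 2.
The 16th integer pushes some class to 2, so 15·1 + 1 = 16.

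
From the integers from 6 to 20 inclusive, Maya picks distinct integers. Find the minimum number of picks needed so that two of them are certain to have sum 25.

9

Two chosen integers sum to 25 exactly when both halves of some pair {x, 25−x} with 6 ≤ x ≤ 25−x ≤ 19 are chosen — 7 such pairs.
The remaining 1 element (those with no distinct partner in range) can never complete a 25-sum, so the worst case takes all of them and one from each pair: 1 + 7 = 8.
The 9th integer has to be the second member of some pair, so 8 + 1 = 9.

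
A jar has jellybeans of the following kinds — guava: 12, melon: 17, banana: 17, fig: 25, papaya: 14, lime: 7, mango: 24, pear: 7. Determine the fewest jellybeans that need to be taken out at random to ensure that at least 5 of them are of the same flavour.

By the pigeonhole principle, put each drawn jellybean into a box by flavour. The largest draw with every box below 5 takes min(count, 4) from each flavour.
Σ min(cᵢ, 4) = 4 + 4 + 4 + 4 + 4 + 4 + 4 + 4 = 32.
Draw number 32 + 1 = 33 must push one box to 5.

33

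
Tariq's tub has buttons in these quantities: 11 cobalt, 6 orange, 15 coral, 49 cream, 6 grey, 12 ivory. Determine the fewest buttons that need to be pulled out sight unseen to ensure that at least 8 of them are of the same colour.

An adversary could hand out at most 7 buttons per colour (orange, grey run out sooner): 7 + 6 + 7 + 7 + 6 + 7 = 40 buttons and still no colour has 8.
One more button lands in a colour already at 7, so 41 draws are enough and 40 are not.

41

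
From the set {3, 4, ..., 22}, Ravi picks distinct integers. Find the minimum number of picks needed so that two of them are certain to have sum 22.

13

A set avoiding the sum 22 can contain at most one of each pair {x, 22−x}, plus the 4 elements whose complement lies outside the range or equal to its own complement.
The integers 11, …, 22 (12 of them) are such a set: any two sum to at least 11+12 = 23 > 22.
Any 13th integer completes one of the 8 pairs, so 13 choices force a sum of 22.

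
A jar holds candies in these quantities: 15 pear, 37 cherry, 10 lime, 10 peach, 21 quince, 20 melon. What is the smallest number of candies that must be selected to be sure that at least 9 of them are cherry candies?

85

In the worst case for collecting cherry candies, every non-cherry candy comes out first.
There are 15 + 10 + 10 + 21 + 20 = 76 non-cherry candies altogether.
After those, each further candy must be cherry, so 76 + 9 = 85 draws guarantee 9 cherry candies.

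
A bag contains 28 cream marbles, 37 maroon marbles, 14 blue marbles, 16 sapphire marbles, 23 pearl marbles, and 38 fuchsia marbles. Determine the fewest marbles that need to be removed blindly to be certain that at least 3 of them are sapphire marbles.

143

In the worst case for collecting sapphire marbles, every non-sapphire marble comes out first.
There are 28 + 37 + 14 + 23 + 38 = 140 non-sapphire marbles altogether.
After those, each further marble must be sapphire, so 140 + 3 = 143 draws guarantee 3 sapphire marbles.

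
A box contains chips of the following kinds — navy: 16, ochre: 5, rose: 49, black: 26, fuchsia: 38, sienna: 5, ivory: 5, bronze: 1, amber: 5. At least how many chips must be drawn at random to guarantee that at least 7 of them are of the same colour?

46

Pigeonhole: the 9 colours are the holes; the chips drawn are the pigeons.
To avoid 7 of any one colour, the worst case takes at most 6 of each colour, or every chip of a colour that has fewer than 6.
That gives 6 + 5 + 6 + 6 + 6 + 5 + 5 + 1 + 5 = 45 chips with no colour reaching 7.
The next chip forces some colour to 7, so 45 + 1 = 46.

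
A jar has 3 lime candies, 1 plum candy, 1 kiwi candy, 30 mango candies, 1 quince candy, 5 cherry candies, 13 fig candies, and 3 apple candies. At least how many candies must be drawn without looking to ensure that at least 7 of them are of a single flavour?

An adversary could hand out at most 6 candies per flavour (6 flavours run out sooner): 3 + 1 + 1 + 6 + 1 + 5 + 6 + 3 = 26 candies and still no flavour has 7.
One more candy lands in a flavour already at 6, so 27 draws are enough and 26 are not.

27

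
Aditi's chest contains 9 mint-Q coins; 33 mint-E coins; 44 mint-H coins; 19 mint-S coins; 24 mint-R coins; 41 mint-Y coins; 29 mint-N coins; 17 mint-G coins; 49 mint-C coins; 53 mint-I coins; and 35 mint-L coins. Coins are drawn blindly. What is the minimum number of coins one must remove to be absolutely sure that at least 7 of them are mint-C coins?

311

In the worst case for collecting mint-C coins, every non-mint-C coin comes out first.
There are 9 + 33 + 44 + 19 + 24 + 41 + 29 + 17 + 53 + 35 = 304 non-mint-C coins altogether.
After those, each further coin must be mint-C, so 304 + 7 = 311 draws guarantee 7 mint-C coins.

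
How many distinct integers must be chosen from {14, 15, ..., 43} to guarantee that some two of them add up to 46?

22

Group the elements by complementary pair {x, 46−x}: {14,32}, {15,31}, {16,30}, …, giving 9 two-element pairs, the single value 23 (it cannot pair with itself since the integers are distinct), and 11 integers whose partner 46−x falls outside [14,43].
Treating each of those 21 groups as a pigeonhole, one can pick one integer per group — 21 integers — with no two summing to 46.
The 22nd integer lands in an occupied pair, forcing a sum of 46.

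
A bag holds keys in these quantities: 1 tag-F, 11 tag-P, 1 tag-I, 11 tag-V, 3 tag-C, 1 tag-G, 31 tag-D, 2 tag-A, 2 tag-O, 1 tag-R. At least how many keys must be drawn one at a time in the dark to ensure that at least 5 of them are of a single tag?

24

An adversary could hand out at most 4 keys per tag (7 tags run out sooner): 1 + 4 + 1 + 4 + 3 + 1 + 4 + 2 + 2 + 1 = 23 keys and still no tag has 5.
One more key lands in a tag already at 4, so 24 draws are enough and 23 are not.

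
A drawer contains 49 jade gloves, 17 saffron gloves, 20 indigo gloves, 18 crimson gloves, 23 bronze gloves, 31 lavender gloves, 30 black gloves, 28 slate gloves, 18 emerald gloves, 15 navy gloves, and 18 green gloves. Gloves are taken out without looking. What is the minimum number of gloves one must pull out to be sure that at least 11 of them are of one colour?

111

By the pigeonhole principle, the 11 colours are the holes; the gloves drawn are the pigeons.
To avoid 11 of any one colour, the worst case takes at most 10 of each colour.
That gives 10 + 10 + 10 + 10 + 10 + 10 + 10 + 10 + 10 + 10 + 10 = 110 gloves with no colour reaching 11.
The next glove forces some colour to 11, so 110 + 1 = 111.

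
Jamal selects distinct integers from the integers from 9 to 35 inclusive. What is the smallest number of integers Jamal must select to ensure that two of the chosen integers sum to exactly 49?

Two chosen integers sum to 49 exactly when both halves of some pair {x, 49−x} with 14 ≤ x ≤ 49−x ≤ 35 are chosen — 11 such pairs.
The remaining 5 elements (those with no distinct partner in range) can never complete a 49-sum, so the worst case takes all of them and one from each pair: 5 + 11 = 16.
Pigeonhole: the 17th integer has to be the second member of some pair, so 16 + 1 = 17.

17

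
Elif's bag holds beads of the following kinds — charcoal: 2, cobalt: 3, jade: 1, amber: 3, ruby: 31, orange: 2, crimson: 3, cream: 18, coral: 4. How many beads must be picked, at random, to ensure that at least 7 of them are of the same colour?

An adversary could hand out at most 6 beads per colour (7 colours run out sooner): 2 + 3 + 1 + 3 + 6 + 2 + 3 + 6 + 4 = 30 beads and still no colour has 7.
One more bead lands in a colour already at 6, so 31 draws are enough and 30 are not.

31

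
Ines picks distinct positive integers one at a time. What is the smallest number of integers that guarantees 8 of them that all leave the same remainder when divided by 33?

232

The 33 residue classes mod 33 are the pigeonholes.
With 231 integers one could put 7 in each residue class and have no class reach 8.
The 232nd integer pushes some class to 8, so 33·7 + 1 = 232.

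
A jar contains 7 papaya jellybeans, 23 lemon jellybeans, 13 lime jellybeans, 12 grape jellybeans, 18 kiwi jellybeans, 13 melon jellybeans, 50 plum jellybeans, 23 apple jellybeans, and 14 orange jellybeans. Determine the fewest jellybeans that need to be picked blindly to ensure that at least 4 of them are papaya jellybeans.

In the worst case for collecting papaya jellybeans, every non-papaya jellybean comes out first.
There are 23 + 13 + 12 + 18 + 13 + 50 + 23 + 14 = 166 non-papaya jellybeans altogether.
After those, each further jellybean must be papaya, so 166 + 4 = 170 draws guarantee 4 papaya jellybeans.

170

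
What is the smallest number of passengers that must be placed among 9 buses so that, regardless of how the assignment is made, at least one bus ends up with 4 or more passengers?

With 27 passengers one could put exactly 3 in each of the 9 buses, and no bus would reach 4.
By pigeonhole, one more passenger must land in a bus that already has 3, giving it 4.
So 9 × 3 + 1 = 28 passengers are required.

28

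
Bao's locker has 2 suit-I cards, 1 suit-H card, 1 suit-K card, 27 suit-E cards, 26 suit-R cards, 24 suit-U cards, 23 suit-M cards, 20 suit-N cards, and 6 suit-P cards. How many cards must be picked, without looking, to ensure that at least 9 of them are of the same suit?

By pigeonhole, put each drawn card into a box by suit. The largest draw with every box below 9 takes min(count, 8) from each suit; suits with fewer than 8 contribute all they have.
Σ min(cᵢ, 8) = 2 + 1 + 1 + 8 + 8 + 8 + 8 + 8 + 6 = 50.
Draw number 50 + 1 = 51 must push one box to 9.

51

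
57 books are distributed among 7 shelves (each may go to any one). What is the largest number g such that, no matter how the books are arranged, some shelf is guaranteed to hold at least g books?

9

Pigeonhole: the 7 shelves are the holes and the 57 books are the pigeons.
If every shelf held at most 8 books, the total would be at most 7 × 8 = 56, which is less than 57.
So some shelf holds at least ⌈57/7⌉ = 9 books.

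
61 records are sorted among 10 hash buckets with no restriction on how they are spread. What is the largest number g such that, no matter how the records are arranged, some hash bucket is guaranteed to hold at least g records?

7

By the pigeonhole principle, the 10 hash buckets are the holes and the 61 records are the pigeons.
If every hash bucket held at most 6 records, the total would be at most 10 × 6 = 60, which is less than 61.
So some hash bucket holds at least ⌈61/10⌉ = 7 records.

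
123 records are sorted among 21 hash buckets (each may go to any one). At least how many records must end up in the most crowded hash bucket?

6

The 21 hash buckets are the holes and the 123 records are the pigeons.
If every hash bucket held at most 5 records, the total would be at most 21 × 5 = 105, which is less than 123.
So some hash bucket holds at least ⌈123/21⌉ = 6 records.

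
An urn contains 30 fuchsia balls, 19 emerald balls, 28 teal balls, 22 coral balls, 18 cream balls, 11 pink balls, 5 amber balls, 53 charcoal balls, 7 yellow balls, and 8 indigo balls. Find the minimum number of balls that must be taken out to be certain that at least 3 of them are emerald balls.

In the worst case for collecting emerald balls, every non-emerald ball comes out first.
There are 30 + 28 + 22 + 18 + 11 + 5 + 53 + 7 + 8 = 182 non-emerald balls altogether.
After those, each further ball must be emerald, so 182 + 3 = 185 draws guarantee 3 emerald balls.

185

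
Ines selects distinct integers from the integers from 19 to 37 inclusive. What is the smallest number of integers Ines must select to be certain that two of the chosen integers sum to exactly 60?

13

Group the elements by complementary pair {x, 60−x}: {23,37}, {24,36}, {25,35}, …, giving 7 two-element pairs, the single value 30 (it cannot pair with itself since the integers are distinct), and 4 integers whose partner 60−x falls outside [19,37].
Treating each of those 12 groups as a pigeonhole, one can pick one integer per group — 12 integers — with no two summing to 60.
The 13th integer lands in an occupied pair, forcing a sum of 60.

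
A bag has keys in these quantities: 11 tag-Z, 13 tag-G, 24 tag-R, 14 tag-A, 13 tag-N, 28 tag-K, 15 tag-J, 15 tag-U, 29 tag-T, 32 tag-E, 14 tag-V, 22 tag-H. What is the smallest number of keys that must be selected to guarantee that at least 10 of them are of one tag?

An adversary could hand out at most 9 keys per tag: 9 + 9 + 9 + 9 + 9 + 9 + 9 + 9 + 9 + 9 + 9 + 9 = 108 keys and still no tag has 10.
One more key lands in a tag already at 9, so 109 draws are enough and 108 are not.

109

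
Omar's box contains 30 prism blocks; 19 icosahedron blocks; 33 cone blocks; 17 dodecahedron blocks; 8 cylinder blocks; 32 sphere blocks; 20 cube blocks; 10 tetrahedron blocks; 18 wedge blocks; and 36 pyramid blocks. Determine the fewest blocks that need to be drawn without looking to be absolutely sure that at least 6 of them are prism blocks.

199

In the worst case for collecting prism blocks, every non-prism block comes out first.
There are 19 + 33 + 17 + 8 + 32 + 20 + 10 + 18 + 36 = 193 non-prism blocks altogether.
After those, each further block must be prism, so 193 + 6 = 199 draws guarantee 6 prism blocks.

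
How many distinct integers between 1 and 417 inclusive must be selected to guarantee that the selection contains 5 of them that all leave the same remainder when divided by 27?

The 27 residue classes mod 27 are the pigeonholes.
With 108 integers one could put 4 in each residue class and have no class reach 5.
The 109th integer pushes some class to 5, so 27·4 + 1 = 109.

109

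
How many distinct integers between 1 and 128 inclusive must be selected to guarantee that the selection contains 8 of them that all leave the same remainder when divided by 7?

50

The 7 residue classes mod 7 are the pigeonholes.
With 49 integers one could put 7 in each residue class and have no class reach 8.
The 50th integer pushes some class to 8, so 7·7 + 1 = 50.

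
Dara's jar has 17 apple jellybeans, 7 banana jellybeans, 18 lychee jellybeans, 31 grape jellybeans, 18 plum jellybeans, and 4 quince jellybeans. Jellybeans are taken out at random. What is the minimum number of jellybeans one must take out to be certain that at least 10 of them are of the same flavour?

By the pigeonhole principle, the 6 flavours are the holes; the jellybeans drawn are the pigeons.
To avoid 10 of any one flavour, the worst case takes at most 9 of each flavour, or every jellybean of a flavour that has fewer than 9.
That gives 9 + 7 + 9 + 9 + 9 + 4 = 47 jellybeans with no flavour reaching 10.
The next jellybean forces some flavour to 10, so 47 + 1 = 48.

48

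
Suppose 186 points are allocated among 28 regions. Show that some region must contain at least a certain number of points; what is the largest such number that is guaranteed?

The 28 regions are the holes and the 186 points are the pigeons.
If every region held at most 6 points, the total would be at most 28 × 6 = 168, which is less than 186.
So some region holds at least ⌈186/28⌉ = 7 points.

7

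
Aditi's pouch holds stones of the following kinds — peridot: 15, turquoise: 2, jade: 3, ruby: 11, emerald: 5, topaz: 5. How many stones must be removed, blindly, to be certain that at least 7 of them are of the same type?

Pigeonhole: put each drawn stone into a box by type. The largest draw with every box below 7 takes min(count, 6) from each type; types with fewer than 6 contribute all they have.
Σ min(cᵢ, 6) = 6 + 2 + 3 + 6 + 5 + 5 = 27.
Draw number 27 + 1 = 28 must push one box to 7.

28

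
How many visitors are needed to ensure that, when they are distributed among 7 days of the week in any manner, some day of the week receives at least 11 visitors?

With 70 visitors one could put exactly 10 in each of the 7 days of the week, and no day of the week would reach 11.
One more visitor must land in a day of the week that already has 10, giving it 11.
So 7 × 10 + 1 = 71 visitors are required.

71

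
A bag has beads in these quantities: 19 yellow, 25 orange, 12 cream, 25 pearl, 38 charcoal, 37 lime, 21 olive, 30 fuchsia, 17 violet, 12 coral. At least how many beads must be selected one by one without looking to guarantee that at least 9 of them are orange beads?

In the worst case for collecting orange beads, every non-orange bead comes out first.
There are 19 + 12 + 25 + 38 + 37 + 21 + 30 + 17 + 12 = 211 non-orange beads altogether.
After those, each further bead must be orange, so 211 + 9 = 220 draws guarantee 9 orange beads.

220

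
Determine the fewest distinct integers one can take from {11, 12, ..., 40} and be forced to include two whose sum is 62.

22

Group the elements by complementary pair {x, 62−x}: {22,40}, {23,39}, {24,38}, …, giving 9 two-element pairs, the single value 31 (it cannot pair with itself since the integers are distinct), and 11 integers whose partner 62−x falls outside [11,40].
Treating each of those 21 groups as a pigeonhole, one can pick one integer per group — 21 integers — with no two summing to 62.
The 22nd integer lands in an occupied pair, forcing a sum of 62.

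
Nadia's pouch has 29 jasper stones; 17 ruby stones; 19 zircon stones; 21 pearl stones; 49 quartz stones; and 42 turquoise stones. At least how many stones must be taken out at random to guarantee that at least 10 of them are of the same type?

55

An adversary could hand out at most 9 stones per type: 9 + 9 + 9 + 9 + 9 + 9 = 54 stones and still no type has 10.
One more stone lands in a type already at 9, so 55 draws are enough and 54 are not.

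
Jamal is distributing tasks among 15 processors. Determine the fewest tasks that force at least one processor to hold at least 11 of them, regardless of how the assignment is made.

With 150 tasks one could put exactly 10 in each of the 15 processors, and no processor would reach 11.
One more task must land in a processor that already has 10, giving it 11.
So 15 × 10 + 1 = 151 tasks are required.

151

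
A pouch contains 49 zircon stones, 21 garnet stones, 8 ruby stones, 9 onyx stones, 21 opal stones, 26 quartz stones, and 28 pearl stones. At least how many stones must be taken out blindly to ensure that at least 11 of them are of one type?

68

By the pigeonhole principle, the 7 types are the holes; the stones drawn are the pigeons.
To avoid 11 of any one type, the worst case takes at most 10 of each type, or every stone of a type that has fewer than 10.
That gives 10 + 10 + 8 + 9 + 10 + 10 + 10 = 67 stones with no type reaching 11.
The next stone forces some type to 11, so 67 + 1 = 68.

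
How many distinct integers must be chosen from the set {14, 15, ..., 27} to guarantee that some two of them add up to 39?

Group the elements by complementary pair {x, 39−x}: {14,25}, {15,24}, {16,23}, …, giving 6 two-element pairs and 2 integers whose partner 39−x falls outside [14,27].
Pigeonhole: treating each of those 8 groups as a pigeonhole, one can pick one integer per group — 8 integers — with no two summing to 39.
The 9th integer lands in an occupied pair, forcing a sum of 39.

9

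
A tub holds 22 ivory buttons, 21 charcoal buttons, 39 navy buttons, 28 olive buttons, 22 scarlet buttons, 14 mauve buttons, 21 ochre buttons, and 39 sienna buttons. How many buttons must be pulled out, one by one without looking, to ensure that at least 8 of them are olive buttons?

186

In the worst case for collecting olive buttons, every non-olive button comes out first.
There are 22 + 21 + 39 + 22 + 14 + 21 + 39 = 178 non-olive buttons altogether.
After those, each further button must be olive, so 178 + 8 = 186 draws guarantee 8 olive buttons.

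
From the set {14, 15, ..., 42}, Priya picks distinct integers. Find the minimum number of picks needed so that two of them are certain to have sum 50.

A set avoiding the sum 50 can contain at most one of each pair {x, 50−x}, plus the 7 elements whose complement lies outside the range or equal to its own complement.
The integers 25, …, 42 (18 of them) are such a set: any two sum to at least 25+26 = 51 > 50.
Any 19th integer completes one of the 11 pairs, so 19 choices force a sum of 50.

19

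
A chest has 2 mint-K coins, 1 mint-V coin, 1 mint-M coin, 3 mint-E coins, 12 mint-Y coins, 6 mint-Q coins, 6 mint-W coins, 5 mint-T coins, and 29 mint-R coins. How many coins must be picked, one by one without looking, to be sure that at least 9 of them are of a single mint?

The 9 mints are the holes; the coins drawn are the pigeons.
To avoid 9 of any one mint, the worst case takes at most 8 of each mint, or every coin of a mint that has fewer than 8.
That gives 2 + 1 + 1 + 3 + 8 + 6 + 6 + 5 + 8 = 40 coins with no mint reaching 9.
The next coin forces some mint to 9, so 40 + 1 = 41.

41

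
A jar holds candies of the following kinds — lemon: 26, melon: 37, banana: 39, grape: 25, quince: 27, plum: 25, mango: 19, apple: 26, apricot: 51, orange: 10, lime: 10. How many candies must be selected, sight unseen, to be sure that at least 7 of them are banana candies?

In the worst case for collecting banana candies, every non-banana candy comes out first.
There are 26 + 37 + 25 + 27 + 25 + 19 + 26 + 51 + 10 + 10 = 256 non-banana candies altogether.
After those, each further candy must be banana, so 256 + 7 = 263 draws guarantee 7 banana candies.

263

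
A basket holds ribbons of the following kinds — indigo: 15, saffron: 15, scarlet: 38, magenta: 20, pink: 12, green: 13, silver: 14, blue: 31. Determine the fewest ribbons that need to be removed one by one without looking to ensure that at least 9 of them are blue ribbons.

In the worst case for collecting blue ribbons, every non-blue ribbon comes out first.
There are 15 + 15 + 38 + 20 + 12 + 13 + 14 = 127 non-blue ribbons altogether.
After those, each further ribbon must be blue, so 127 + 9 = 136 draws guarantee 9 blue ribbons.

136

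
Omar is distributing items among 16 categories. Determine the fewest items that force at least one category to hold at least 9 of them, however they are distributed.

With 128 items one could put exactly 8 in each of the 16 categories, and no category would reach 9.
By pigeonhole, one more item must land in a category that already has 8, giving it 9.
So 16 × 8 + 1 = 129 items are required.

129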